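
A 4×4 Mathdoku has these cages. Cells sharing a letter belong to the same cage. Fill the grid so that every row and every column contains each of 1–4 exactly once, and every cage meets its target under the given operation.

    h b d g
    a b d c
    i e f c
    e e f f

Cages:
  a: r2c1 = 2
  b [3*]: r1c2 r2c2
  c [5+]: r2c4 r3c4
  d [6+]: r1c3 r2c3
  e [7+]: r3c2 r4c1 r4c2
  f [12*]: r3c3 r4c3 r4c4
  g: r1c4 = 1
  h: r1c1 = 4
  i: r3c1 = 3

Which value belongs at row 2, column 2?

1

Cage h is a single given cell, leaving r1c1 = 4.
4 is placed in row 1; hence r1c3 = 2.
G is a freebie, so r1c4 = 1.
Cage a is given, which forces r2c1 = 2.
Column 3 already has 2; hence r2c3 = 4.
Row 2 already has 4, leaving r2c4 = 3.
Cage i is a single given cell, leaving r3c1 = 3.
Row 3 already has 3, leaving r3c3 = 1.
Column 1 already has 3, which forces r4c1 = 1.
Column 3 now contains 1, leaving r4c3 = 3.
Row 1 now contains 1, leaving r1c2 = 3.
3 is placed in row 2, which forces r2c2 = 1.
Cage c needs two cells with sum 5; hence r3c4 = 2.
Cage f has product 12, so r4c4 = 4.
Row 3 already has 2, so r3c2 = 4.
4 is placed in row 4; hence r4c2 = 2.
The full grid is 4 3 2 1 / 2 1 4 3 / 3 4 1 2 / 1 2 3 4.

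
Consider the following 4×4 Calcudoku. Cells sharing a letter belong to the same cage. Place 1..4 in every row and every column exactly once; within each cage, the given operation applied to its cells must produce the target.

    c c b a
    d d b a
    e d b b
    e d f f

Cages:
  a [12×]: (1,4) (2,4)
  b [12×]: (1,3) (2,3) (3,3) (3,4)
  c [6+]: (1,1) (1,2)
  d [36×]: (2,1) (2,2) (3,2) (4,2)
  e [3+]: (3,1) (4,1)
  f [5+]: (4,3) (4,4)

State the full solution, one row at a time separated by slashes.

4 2 1 3 / 3 1 2 4 / 1 4 3 2 / 2 3 4 1

Cage d needs product 36, so (2,1) = 3.
3 is placed in row 2, so (2,4) = 4.
Column 4 now contains 4, so (1,4) = 3.
Row 2 already has 4, so (2,2) = 1.
Row 2 now contains 1, so (2,3) = 2.
Cage b needs product 12, leaving (1,3) = 1.
The 4 cells of cage b must have product 12, which forces (3,3) = 3.
The 4 cells of cage b must have product 12, which forces (3,4) = 2.
3 is placed in column 3, which forces (4,3) = 4.
Column 4 already has 2, which forces (4,4) = 1.
Row 3 already has 2, which forces (3,1) = 1.
3 is placed in row 3, leaving (3,2) = 4.
Row 4 already has 1, so (4,1) = 2.
4 is placed in row 4, so (4,2) = 3.
2 is placed in column 1, so (1,1) = 4.
4 is placed in column 2, so (1,2) = 2.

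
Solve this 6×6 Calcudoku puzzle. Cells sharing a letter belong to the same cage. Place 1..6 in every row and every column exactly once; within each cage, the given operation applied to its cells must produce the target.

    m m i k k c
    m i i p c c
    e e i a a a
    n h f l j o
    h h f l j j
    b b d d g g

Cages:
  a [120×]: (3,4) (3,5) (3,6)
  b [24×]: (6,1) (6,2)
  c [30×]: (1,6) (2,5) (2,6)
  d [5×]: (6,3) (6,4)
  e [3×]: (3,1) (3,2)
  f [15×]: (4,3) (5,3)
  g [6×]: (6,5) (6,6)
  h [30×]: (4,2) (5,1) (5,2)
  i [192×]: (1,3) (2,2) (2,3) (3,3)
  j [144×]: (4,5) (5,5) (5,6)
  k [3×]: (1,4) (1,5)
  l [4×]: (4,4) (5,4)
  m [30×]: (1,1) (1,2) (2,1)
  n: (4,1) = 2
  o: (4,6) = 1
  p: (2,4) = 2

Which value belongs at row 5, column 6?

6

The 4 cells of cage i must have product 192; hence (2,2) = 4.
P is a freebie, which forces (2,4) = 2.
N is a freebie, leaving (4,1) = 2.
Cage j needs product 144; hence (4,5) = 6.
Cage o is a single given cell, leaving (4,6) = 1.
Cage j needs product 144, so (5,5) = 4.
The 3 cells of cage j must have product 144, leaving (5,6) = 6.
4 is placed in column 2, which forces (6,2) = 6.
Cage c has product 30, which forces (1,6) = 2.
2 is placed in row 2, leaving (2,3) = 6.
Cage a needs product 120, which forces (3,4) = 6.
Column 5 now contains 4, which forces (3,5) = 5.
Cage a needs product 120, leaving (3,6) = 4.
1 is placed in row 4, so (4,4) = 4.
Cage h has product 30, so (5,2) = 2.
4 is placed in row 5; hence (5,4) = 1.
6 is placed in row 6, leaving (6,1) = 4.
Column 4 now contains 1, leaving (6,4) = 5.
Column 6 already has 2, so (6,6) = 3.
Cage m has product 30; hence (1,1) = 6.
2 is placed in row 1; hence (1,3) = 4.
Column 4 now contains 1; hence (1,4) = 3.
Cage k needs two cells with product 3, which forces (1,5) = 1.
Column 5 already has 5, so (2,5) = 3.
Column 6 already has 3; hence (2,6) = 5.
4 is placed in row 3, leaving (3,3) = 2.
Row 6 now contains 5, leaving (6,3) = 1.
3 is placed in row 6, so (6,5) = 2.
1 is placed in row 1; hence (1,2) = 5.
5 is placed in row 2, leaving (2,1) = 1.
Column 1 now contains 1, leaving (3,1) = 3.
3 is placed in row 3; hence (3,2) = 1.
Column 2 already has 5, so (4,2) = 3.
Row 4 now contains 3, leaving (4,3) = 5.
Column 1 now contains 3; hence (5,1) = 5.
Column 3 now contains 5, which forces (5,3) = 3.
Filled in: 6 5 4 3 1 2 / 1 4 6 2 3 5 / 3 1 2 6 5 4 / 2 3 5 4 6 1 / 5 2 3 1 4 6 / 4 6 1 5 2 3.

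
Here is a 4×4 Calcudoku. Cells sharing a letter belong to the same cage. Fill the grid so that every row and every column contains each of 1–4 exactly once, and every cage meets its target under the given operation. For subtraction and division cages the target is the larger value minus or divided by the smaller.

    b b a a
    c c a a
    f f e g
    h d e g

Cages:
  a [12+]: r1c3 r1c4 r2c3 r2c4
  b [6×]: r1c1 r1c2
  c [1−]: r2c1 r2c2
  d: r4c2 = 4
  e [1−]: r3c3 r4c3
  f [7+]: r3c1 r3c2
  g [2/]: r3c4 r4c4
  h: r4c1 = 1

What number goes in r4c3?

Cage h is a single given cell, leaving r4c1 = 1.
Cage d is a single given cell, so r4c2 = 4.
Row 4 now contains 4, which forces r4c4 = 2.
The two cells of cage f must have sum 7, which forces r3c1 = 4.
Column 2 now contains 4; hence r3c2 = 3.
Row 3 now contains 4, leaving r3c3 = 2.
Row 3 now contains 4, so r3c4 = 1.
Row 4 now contains 2, so r4c3 = 3.
Cage b needs two cells with product 6, which forces r1c1 = 3.
3 is placed in column 2, which forces r1c2 = 2.
3 is placed in row 1; hence r1c4 = 4.
Column 1 already has 3, which forces r2c1 = 2.
2 is placed in column 2, so r2c2 = 1.
1 is placed in row 2, so r2c3 = 4.
4 is placed in column 4, so r2c4 = 3.
4 is placed in row 1, so r1c3 = 1.
The full grid is 3 2 1 4 / 2 1 4 3 / 4 3 2 1 / 1 4 3 2.

3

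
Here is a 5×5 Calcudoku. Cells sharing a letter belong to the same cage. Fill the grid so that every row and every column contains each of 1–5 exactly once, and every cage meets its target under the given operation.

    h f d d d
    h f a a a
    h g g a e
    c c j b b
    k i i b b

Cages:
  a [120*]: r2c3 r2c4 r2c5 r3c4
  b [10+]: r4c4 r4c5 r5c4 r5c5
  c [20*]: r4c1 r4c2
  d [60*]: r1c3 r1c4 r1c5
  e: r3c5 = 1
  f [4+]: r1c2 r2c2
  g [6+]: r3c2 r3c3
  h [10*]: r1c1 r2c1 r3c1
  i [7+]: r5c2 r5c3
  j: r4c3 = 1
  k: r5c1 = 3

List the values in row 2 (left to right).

Cage e is a single given cell; hence r3c5 = 1.
Cage j is given; hence r4c3 = 1.
K is a freebie, so r5c1 = 3.
The 4 cells of cage b must have sum 10, leaving r5c4 = 1.
The only place for 2 in row 1 is r1c1.
The 3 cells of cage h must have product 10, leaving r2c1 = 1.
Row 2 now contains 1, which forces r2c2 = 3.
2 is placed in column 1; hence r3c1 = 5.
Column 1 already has 5, so r4c1 = 4.
4 is placed in row 4, which forces r4c2 = 5.
5 is placed in column 2; hence r5c2 = 2.
2 is placed in row 5, so r5c3 = 5.
2 is placed in row 5; hence r5c5 = 4.
Column 2 now contains 3, leaving r1c2 = 1.
Column 2 now contains 2, so r3c2 = 4.
Cage g needs two cells with sum 6, leaving r3c3 = 2.
The 4 cells of cage a must have product 120, which forces r3c4 = 3.
3 is placed in column 4, which forces r4c4 = 2.
Row 4 already has 2, so r4c5 = 3.
The 3 cells of cage d must have product 60; hence r1c3 = 3.
Cage d needs product 60, which forces r1c4 = 4.
Column 5 already has 3; hence r1c5 = 5.
2 is placed in column 3, which forces r2c3 = 4.
The 4 cells of cage a must have product 120, which forces r2c4 = 5.
The 4 cells of cage a must have product 120, leaving r2c5 = 2.
The full grid is 2 1 3 4 5 / 1 3 4 5 2 / 5 4 2 3 1 / 4 5 1 2 3 / 3 2 5 1 4.

1 3 4 5 2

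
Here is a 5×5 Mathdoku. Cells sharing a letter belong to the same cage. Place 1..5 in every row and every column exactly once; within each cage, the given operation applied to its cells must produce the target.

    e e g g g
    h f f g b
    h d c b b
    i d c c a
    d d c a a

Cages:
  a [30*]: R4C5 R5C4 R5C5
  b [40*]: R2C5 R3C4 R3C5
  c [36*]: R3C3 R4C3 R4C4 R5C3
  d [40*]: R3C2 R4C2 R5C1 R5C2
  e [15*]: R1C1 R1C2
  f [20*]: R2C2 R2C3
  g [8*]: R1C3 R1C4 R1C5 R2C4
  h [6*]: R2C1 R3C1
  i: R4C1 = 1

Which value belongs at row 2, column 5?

2

Cage g needs product 8, which forces R2C4 = 1.
Cage i is given, leaving R4C1 = 1.
Row 4 now contains 1, which forces R4C3 = 4.
The 4 cells of cage c must have product 36, so R4C4 = 3.
The two cells of cage f must have product 20, so R2C2 = 4.
Column 3 already has 4; hence R2C3 = 5.
5 is placed in row 2, which forces R2C5 = 2.
Column 5 already has 2, which forces R4C5 = 5.
Cage a needs product 30, which forces R5C5 = 3.
2 is placed in row 2, which forces R2C1 = 3.
Cage h needs two cells with product 6, leaving R3C1 = 2.
Cage c needs product 36, leaving R3C3 = 3.
Cage b has product 40, which forces R3C4 = 5.
5 is placed in column 5, so R3C5 = 4.
5 is placed in row 4, which forces R4C2 = 2.
Cage d has product 40, so R5C1 = 4.
3 is placed in row 5; hence R5C3 = 1.
Cage a needs product 30, which forces R5C4 = 2.
Column 1 now contains 3, leaving R1C1 = 5.
The two cells of cage e must have product 15, so R1C2 = 3.
1 is placed in column 3, so R1C3 = 2.
2 is placed in column 4, which forces R1C4 = 4.
Column 5 now contains 4; hence R1C5 = 1.
Row 3 already has 5; hence R3C2 = 1.
Row 5 now contains 1; hence R5C2 = 5.
Completed grid: 5 3 2 4 1 / 3 4 5 1 2 / 2 1 3 5 4 / 1 2 4 3 5 / 4 5 1 2 3.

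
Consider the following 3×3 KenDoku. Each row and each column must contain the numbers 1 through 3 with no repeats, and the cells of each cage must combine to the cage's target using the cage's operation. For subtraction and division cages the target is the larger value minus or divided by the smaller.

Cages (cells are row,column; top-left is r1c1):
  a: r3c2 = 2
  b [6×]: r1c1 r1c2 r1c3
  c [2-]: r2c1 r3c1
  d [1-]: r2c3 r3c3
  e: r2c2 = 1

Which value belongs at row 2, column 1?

3

Cage e is given, so r2c2 = 1.
Cage a is given, which forces r3c2 = 2.
Column 2 now contains 2, leaving r1c2 = 3.
1 is placed in row 2, leaving r2c1 = 3.
Cage d needs two cells with difference 1; hence r2c3 = 2.
Cage c's pair has difference 2, so r3c1 = 1.
1 is placed in row 3; hence r3c3 = 3.
1 is placed in column 1, leaving r1c1 = 2.
2 is placed in column 3; hence r1c3 = 1.
The full grid is 2 3 1 / 3 1 2 / 1 2 3.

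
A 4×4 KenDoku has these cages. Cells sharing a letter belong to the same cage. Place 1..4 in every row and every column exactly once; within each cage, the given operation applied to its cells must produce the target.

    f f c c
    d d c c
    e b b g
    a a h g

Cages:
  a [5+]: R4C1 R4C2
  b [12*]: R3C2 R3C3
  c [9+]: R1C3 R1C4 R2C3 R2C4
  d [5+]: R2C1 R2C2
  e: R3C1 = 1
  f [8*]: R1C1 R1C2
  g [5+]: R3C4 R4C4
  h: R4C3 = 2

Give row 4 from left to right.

4 1 2 3

Cage e is a single given cell, leaving R3C1 = 1.
Cage h is given, leaving R4C3 = 2.
Cage a needs two cells with sum 5, leaving R4C1 = 4.
The two cells of cage a must have sum 5; hence R4C2 = 1.
1 is placed in row 4, which forces R4C4 = 3.
4 is placed in column 1, which forces R1C1 = 2.
Cage f's pair has product 8, which forces R1C2 = 4.
Row 1 now contains 4, leaving R1C4 = 1.
Column 1 already has 2; hence R2C1 = 3.
Row 2 already has 3, leaving R2C2 = 2.
Row 2 already has 3, so R2C3 = 1.
1 is placed in column 4, so R2C4 = 4.
4 is placed in column 2, which forces R3C2 = 3.
Row 3 now contains 3; hence R3C3 = 4.
Cage g's pair has sum 5, which forces R3C4 = 2.
1 is placed in row 1, leaving R1C3 = 3.
Filled in: 2 4 3 1 / 3 2 1 4 / 1 3 4 2 / 4 1 2 3.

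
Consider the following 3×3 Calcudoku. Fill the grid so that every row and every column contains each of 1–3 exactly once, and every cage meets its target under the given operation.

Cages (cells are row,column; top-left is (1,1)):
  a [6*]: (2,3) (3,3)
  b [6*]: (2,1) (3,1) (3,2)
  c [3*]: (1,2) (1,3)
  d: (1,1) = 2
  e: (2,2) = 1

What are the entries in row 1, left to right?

Cage d is given, so (1,1) = 2.
E is a freebie, leaving (2,2) = 1.
Column 2 now contains 1; hence (1,2) = 3.
Cage c's pair has product 3, so (1,3) = 1.
1 is placed in row 2, so (2,1) = 3.
Row 2 already has 3, leaving (2,3) = 2.
The 3 cells of cage b must have product 6, so (3,1) = 1.
Cage b has product 6, so (3,2) = 2.
Column 3 now contains 2, leaving (3,3) = 3.
Filled in: 2 3 1 / 3 1 2 / 1 2 3.

2 3 1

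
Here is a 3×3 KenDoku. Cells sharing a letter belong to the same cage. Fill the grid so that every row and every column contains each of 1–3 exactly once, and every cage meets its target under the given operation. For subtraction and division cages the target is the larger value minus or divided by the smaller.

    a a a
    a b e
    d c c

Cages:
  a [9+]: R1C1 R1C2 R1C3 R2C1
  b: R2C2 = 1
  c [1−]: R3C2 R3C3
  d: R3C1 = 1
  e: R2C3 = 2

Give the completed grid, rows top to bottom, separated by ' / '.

2 3 1 / 3 1 2 / 1 2 3

Cage a has sum 9, which forces R2C1 = 3.
Cage b is a single given cell, so R2C2 = 1.
Cage e is a single given cell, which forces R2C3 = 2.
D is a freebie, leaving R3C1 = 1.
Row 3 already has 1, which forces R3C3 = 3.
1 is placed in column 1; hence R1C1 = 2.
The 4 cells of cage a must have sum 9, which forces R1C2 = 3.
Column 3 already has 3; hence R1C3 = 1.
Row 3 already has 3, leaving R3C2 = 2.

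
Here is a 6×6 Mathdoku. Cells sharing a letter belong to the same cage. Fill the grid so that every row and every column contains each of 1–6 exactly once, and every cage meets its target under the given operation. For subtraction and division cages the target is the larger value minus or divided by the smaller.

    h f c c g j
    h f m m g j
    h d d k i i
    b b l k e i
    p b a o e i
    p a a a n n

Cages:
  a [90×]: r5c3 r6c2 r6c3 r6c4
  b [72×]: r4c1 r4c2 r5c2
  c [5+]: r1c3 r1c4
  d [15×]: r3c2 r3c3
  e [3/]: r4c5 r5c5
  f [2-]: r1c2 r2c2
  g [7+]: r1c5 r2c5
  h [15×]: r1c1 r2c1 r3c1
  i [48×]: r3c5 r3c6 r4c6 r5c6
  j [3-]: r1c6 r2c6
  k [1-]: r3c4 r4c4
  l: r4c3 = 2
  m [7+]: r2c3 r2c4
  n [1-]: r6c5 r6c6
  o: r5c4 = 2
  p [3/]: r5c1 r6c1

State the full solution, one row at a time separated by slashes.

3 2 4 1 5 6 / 5 4 1 6 2 3 / 1 5 3 4 6 2 / 4 6 2 5 3 1 / 6 3 5 2 1 4 / 2 1 6 3 4 5

L is a freebie, so r4c3 = 2.
O is a freebie, so r5c4 = 2.
In row 4, 5 can only go at r4c4, so r4c4 = 5.
The only place for 5 in row 5 is r5c3.
Cage d's pair has product 15, which forces r3c2 = 5.
Column 3 already has 5, so r3c3 = 3.
Row 3 already has 3, leaving r3c1 = 1.
The two cells of cage p must have quotient 3; hence r5c1 = 6.
Cage p's pair has quotient 3, which forces r6c1 = 2.
The 3 cells of cage b must have product 72; hence r4c2 = 6.
In row 3, 4 can only go at r3c4, so r3c4 = 4.
Cage c's pair has sum 5, leaving r1c3 = 4.
4 is placed in column 4, which forces r1c4 = 1.
Cage m's pair has sum 7, so r2c3 = 1.
The two cells of cage m must have sum 7; hence r2c4 = 6.
Column 3 now contains 1; hence r6c3 = 6.
6 is placed in column 4, leaving r6c4 = 3.
Cage f's pair has difference 2; hence r1c2 = 2.
1 is placed in row 2, which forces r2c2 = 4.
4 is placed in column 2, so r5c2 = 3.
3 is placed in row 5, so r5c5 = 1.
Row 5 already has 1; hence r5c6 = 4.
3 is placed in row 6; hence r6c2 = 1.
Column 6 now contains 4, leaving r6c6 = 5.
The two cells of cage g must have sum 7, which forces r1c5 = 5.
Column 6 now contains 5, which forces r1c6 = 6.
Cage g's pair has sum 7; hence r2c5 = 2.
The two cells of cage j must have difference 3, which forces r2c6 = 3.
Column 5 now contains 2; hence r3c5 = 6.
Column 6 already has 6, which forces r3c6 = 2.
Cage b needs product 72; hence r4c1 = 4.
Column 5 now contains 1, leaving r4c5 = 3.
Column 6 now contains 4, so r4c6 = 1.
Row 6 already has 5, leaving r6c5 = 4.
5 is placed in row 1, so r1c1 = 3.
Row 2 already has 3, so r2c1 = 5.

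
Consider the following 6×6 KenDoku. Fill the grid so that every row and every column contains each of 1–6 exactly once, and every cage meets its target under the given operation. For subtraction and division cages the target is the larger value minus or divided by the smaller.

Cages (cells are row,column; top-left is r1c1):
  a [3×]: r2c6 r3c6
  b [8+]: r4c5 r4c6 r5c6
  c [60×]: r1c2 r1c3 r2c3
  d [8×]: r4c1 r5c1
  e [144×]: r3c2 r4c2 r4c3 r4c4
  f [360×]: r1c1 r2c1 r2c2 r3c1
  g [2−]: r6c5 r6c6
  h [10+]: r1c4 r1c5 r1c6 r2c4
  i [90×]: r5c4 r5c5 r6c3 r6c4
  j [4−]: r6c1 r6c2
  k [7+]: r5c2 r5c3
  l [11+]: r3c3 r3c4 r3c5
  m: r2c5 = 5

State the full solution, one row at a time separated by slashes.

3 6 5 1 2 4 / 6 4 2 3 5 1 / 5 2 1 4 6 3 / 2 3 4 6 1 5 / 4 1 6 5 3 2 / 1 5 3 2 4 6

Cage m is a single given cell, so r2c5 = 5.
The only place for 5 in row 4 is r4c6.
The only place for 1 in column 1 is r6c1.
Cage j's pair has difference 4, leaving r6c2 = 5.
The 3 cells of cage c must have product 60; hence r1c3 = 5.
Cage i has product 90, leaving r5c4 = 5.
Cage f needs product 360; hence r3c1 = 5.
The 4 cells of cage f must have product 360, which forces r2c2 = 4.
The 3 cells of cage b must have sum 8, leaving r4c5 = 1.
Column 5 already has 1, which forces r5c5 = 3.
{1, 3} are confined to r2c6 and r3c6 in column 6; hence r5c6 = 2.
The 4 cells of cage h must have sum 10; hence r1c5 = 2.
The 4 cells of cage h must have sum 10, leaving r1c6 = 4.
Cage d needs two cells with product 8; hence r4c1 = 2.
2 is placed in row 5, so r5c1 = 4.
Column 6 already has 4; hence r6c6 = 6.
Row 1 now contains 2, leaving r1c2 = 6.
Cage c needs product 60, so r2c3 = 2.
Cage e needs product 144, which forces r3c2 = 2.
Column 2 now contains 6; hence r4c2 = 3.
Column 2 now contains 6, leaving r5c2 = 1.
1 is placed in row 5, leaving r5c3 = 6.
Column 3 already has 2, leaving r6c3 = 3.
3 is placed in row 6, which forces r6c4 = 2.
Row 6 already has 6; hence r6c5 = 4.
Row 1 now contains 6, so r1c1 = 3.
3 is placed in row 1; hence r1c4 = 1.
Cage f needs product 360, so r2c1 = 6.
1 is placed in column 4, so r2c4 = 3.
3 is placed in row 2, so r2c6 = 1.
1 is placed in column 4, leaving r3c4 = 4.
Column 5 already has 4, so r3c5 = 6.
Column 6 now contains 1; hence r3c6 = 3.
Column 3 now contains 6, so r4c3 = 4.
Cage e needs product 144, which forces r4c4 = 6.
Row 3 now contains 4; hence r3c3 = 1.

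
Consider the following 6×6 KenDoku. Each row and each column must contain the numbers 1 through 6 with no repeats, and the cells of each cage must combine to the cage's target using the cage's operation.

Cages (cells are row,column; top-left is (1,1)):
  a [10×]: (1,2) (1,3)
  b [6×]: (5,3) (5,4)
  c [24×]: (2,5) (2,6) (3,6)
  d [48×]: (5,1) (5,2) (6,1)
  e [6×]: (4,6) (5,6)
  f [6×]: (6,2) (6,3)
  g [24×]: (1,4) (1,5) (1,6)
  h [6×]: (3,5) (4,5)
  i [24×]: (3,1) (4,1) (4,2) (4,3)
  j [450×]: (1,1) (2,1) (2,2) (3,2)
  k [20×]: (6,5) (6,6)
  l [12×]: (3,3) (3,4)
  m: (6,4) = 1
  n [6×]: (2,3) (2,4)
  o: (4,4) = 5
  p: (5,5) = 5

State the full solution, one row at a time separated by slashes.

3 2 5 4 6 1 / 5 6 3 2 1 4 / 1 5 4 3 2 6 / 4 1 6 5 3 2 / 2 4 1 6 5 3 / 6 3 2 1 4 5

O is a freebie, which forces (4,4) = 5.
Cage p is given, which forces (5,5) = 5.
Cage m is given, which forces (6,4) = 1.
5 is placed in column 5, which forces (6,5) = 4.
Row 6 already has 4, which forces (6,6) = 5.
Row 2 needs a 4, and only (2,6) is open for it.
Cage g needs product 24, which forces (1,4) = 4.
Row 3 needs a 5, and only (3,2) is open for it.
Column 2 now contains 5, leaving (1,2) = 2.
Cage a's pair has product 10, which forces (1,3) = 5.
Column 2 already has 2, which forces (6,2) = 3.
Row 6 already has 3, leaving (6,3) = 2.
The 4 cells of cage j must have product 450, leaving (1,1) = 3.
The 4 cells of cage j must have product 450; hence (2,1) = 5.
Column 2 now contains 3, which forces (2,2) = 6.
Row 2 now contains 6, leaving (2,4) = 2.
2 is placed in column 4; hence (3,4) = 3.
Cage d needs product 48, so (5,1) = 2.
Cage d needs product 48, leaving (5,2) = 4.
2 is placed in column 4, so (5,4) = 6.
2 is placed in row 6, which forces (6,1) = 6.
Cage n's pair has product 6, so (2,3) = 3.
Row 2 already has 3, leaving (2,5) = 1.
The 4 cells of cage i must have product 24, leaving (3,1) = 1.
Cage l needs two cells with product 12, so (3,3) = 4.
Cage i needs product 24, so (4,1) = 4.
Column 2 already has 4, leaving (4,2) = 1.
The 4 cells of cage i must have product 24, so (4,3) = 6.
Row 4 now contains 6, so (4,5) = 3.
Row 4 now contains 6; hence (4,6) = 2.
The two cells of cage b must have product 6; hence (5,3) = 1.
Row 5 already has 1; hence (5,6) = 3.
Column 5 already has 1, which forces (1,5) = 6.
Cage g needs product 24; hence (1,6) = 1.
Cage h's pair has product 6, leaving (3,5) = 2.
Column 6 already has 2, so (3,6) = 6.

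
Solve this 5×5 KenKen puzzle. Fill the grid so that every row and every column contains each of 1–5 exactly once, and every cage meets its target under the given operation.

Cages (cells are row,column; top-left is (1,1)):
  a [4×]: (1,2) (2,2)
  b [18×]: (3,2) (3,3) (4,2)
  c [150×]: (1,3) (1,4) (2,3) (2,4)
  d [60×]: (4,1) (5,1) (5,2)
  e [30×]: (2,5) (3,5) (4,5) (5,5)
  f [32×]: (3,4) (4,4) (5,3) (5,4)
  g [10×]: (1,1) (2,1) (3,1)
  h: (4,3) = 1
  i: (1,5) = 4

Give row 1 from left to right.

I is a freebie, so (1,5) = 4.
The 3 cells of cage b must have product 18, which forces (3,2) = 2.
The 3 cells of cage b must have product 18, leaving (3,3) = 3.
Cage b has product 18, which forces (4,2) = 3.
H is a freebie, which forces (4,3) = 1.
The 4 cells of cage f must have product 32, which forces (5,3) = 4.
4 is placed in row 1; hence (1,2) = 1.
The two cells of cage a must have product 4; hence (2,2) = 4.
Cage d needs product 60, which forces (4,1) = 4.
Row 4 already has 4, so (4,4) = 2.
Row 4 already has 2; hence (4,5) = 5.
The 3 cells of cage d must have product 60, leaving (5,1) = 3.
4 is placed in row 5, which forces (5,2) = 5.
Column 4 already has 2, which forces (5,4) = 1.
Row 5 now contains 1, so (5,5) = 2.
The 4 cells of cage e must have product 30, so (2,5) = 3.
Column 4 now contains 1, so (3,4) = 4.
Column 5 already has 5, leaving (3,5) = 1.
Cage g has product 10; hence (1,1) = 2.
Cage c has product 150, so (1,3) = 5.
Cage c needs product 150, leaving (1,4) = 3.
The 3 cells of cage g must have product 10, so (2,1) = 1.
Cage c has product 150, which forces (2,3) = 2.
3 is placed in row 2, leaving (2,4) = 5.
Row 3 now contains 1; hence (3,1) = 5.
Filled in: 2 1 5 3 4 / 1 4 2 5 3 / 5 2 3 4 1 / 4 3 1 2 5 / 3 5 4 1 2.

2 1 5 3 4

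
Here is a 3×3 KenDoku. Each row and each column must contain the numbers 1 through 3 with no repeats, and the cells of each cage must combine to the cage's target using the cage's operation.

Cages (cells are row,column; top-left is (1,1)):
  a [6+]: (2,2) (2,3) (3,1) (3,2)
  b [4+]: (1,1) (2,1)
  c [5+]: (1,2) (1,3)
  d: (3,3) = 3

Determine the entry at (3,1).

Cage d is a single given cell, so (3,3) = 3.
Cage c's pair has sum 5, which forces (1,2) = 3.
3 is placed in column 3, so (1,3) = 2.
Column 3 now contains 2, which forces (2,3) = 1.
Row 1 now contains 3, which forces (1,1) = 1.
Row 2 now contains 1, which forces (2,1) = 3.
Row 2 now contains 1; hence (2,2) = 2.
Cage a has sum 6, which forces (3,1) = 2.
Cage a has sum 6, leaving (3,2) = 1.
Completed grid: 1 3 2 / 3 2 1 / 2 1 3.

2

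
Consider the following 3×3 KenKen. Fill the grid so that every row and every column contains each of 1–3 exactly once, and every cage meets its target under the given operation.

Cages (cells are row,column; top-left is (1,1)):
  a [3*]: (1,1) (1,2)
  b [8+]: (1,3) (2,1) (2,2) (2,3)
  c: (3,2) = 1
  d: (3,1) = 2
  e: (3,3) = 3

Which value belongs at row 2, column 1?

3

Cage b has sum 8, so (1,3) = 2.
Cage d is given, so (3,1) = 2.
Cage c is a single given cell; hence (3,2) = 1.
Cage e is given, so (3,3) = 3.
Cage a needs two cells with product 3, leaving (1,1) = 1.
Column 2 now contains 1, which forces (1,2) = 3.
The 4 cells of cage b must have sum 8, leaving (2,1) = 3.
The 4 cells of cage b must have sum 8, leaving (2,2) = 2.
3 is placed in column 3, leaving (2,3) = 1.
Filled in: 1 3 2 / 3 2 1 / 2 1 3.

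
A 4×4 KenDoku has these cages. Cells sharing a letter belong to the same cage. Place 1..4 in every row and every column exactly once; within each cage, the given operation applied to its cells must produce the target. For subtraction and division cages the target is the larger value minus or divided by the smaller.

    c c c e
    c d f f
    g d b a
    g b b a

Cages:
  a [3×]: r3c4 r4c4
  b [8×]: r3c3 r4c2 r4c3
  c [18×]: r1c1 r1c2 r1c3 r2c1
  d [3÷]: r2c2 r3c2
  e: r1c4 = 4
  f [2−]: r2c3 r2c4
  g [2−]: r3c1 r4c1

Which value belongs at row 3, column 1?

4

E is a freebie; hence r1c4 = 4.
Cage c needs product 18, so r2c1 = 3.
Row 2 now contains 3; hence r2c2 = 1.
Row 2 now contains 1, so r2c4 = 2.
Column 2 already has 1, which forces r3c2 = 3.
Row 3 now contains 3, leaving r3c4 = 1.
Column 4 now contains 1; hence r4c4 = 3.
Cage c needs product 18, so r1c1 = 1.
3 is placed in column 2, leaving r1c2 = 2.
Cage c needs product 18, so r1c3 = 3.
Row 2 already has 2; hence r2c3 = 4.
Column 3 now contains 4; hence r3c3 = 2.
Column 2 now contains 2; hence r4c2 = 4.
Cage b needs product 8, so r4c3 = 1.
Row 3 now contains 2, leaving r3c1 = 4.
Row 4 already has 4; hence r4c1 = 2.
The full grid is 1 2 3 4 / 3 1 4 2 / 4 3 2 1 / 2 4 1 3.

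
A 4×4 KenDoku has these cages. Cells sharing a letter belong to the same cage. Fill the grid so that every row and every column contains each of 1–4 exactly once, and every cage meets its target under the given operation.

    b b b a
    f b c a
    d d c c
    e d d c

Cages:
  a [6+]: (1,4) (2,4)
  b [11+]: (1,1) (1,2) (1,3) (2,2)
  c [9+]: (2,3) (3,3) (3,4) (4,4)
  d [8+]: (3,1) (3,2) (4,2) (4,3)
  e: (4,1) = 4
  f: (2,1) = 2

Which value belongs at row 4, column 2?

1

F is a freebie, leaving (2,1) = 2.
Row 2 now contains 2, which forces (2,4) = 4.
Cage e is given; hence (4,1) = 4.
4 is placed in column 4; hence (1,4) = 2.
Row 2 now contains 4; hence (2,2) = 3.
Row 2 already has 3, leaving (2,3) = 1.
The 4 cells of cage c must have sum 9, which forces (3,3) = 4.
Cage d has sum 8; hence (4,2) = 1.
Cage d has sum 8, which forces (4,3) = 2.
1 is placed in row 4, which forces (4,4) = 3.
Cage b has sum 11, so (1,1) = 1.
Column 2 already has 1, leaving (1,2) = 4.
Column 3 now contains 4; hence (1,3) = 3.
Cage d needs sum 8, so (3,1) = 3.
4 is placed in row 3, which forces (3,2) = 2.
Column 4 already has 3, so (3,4) = 1.
The full grid is 1 4 3 2 / 2 3 1 4 / 3 2 4 1 / 4 1 2 3.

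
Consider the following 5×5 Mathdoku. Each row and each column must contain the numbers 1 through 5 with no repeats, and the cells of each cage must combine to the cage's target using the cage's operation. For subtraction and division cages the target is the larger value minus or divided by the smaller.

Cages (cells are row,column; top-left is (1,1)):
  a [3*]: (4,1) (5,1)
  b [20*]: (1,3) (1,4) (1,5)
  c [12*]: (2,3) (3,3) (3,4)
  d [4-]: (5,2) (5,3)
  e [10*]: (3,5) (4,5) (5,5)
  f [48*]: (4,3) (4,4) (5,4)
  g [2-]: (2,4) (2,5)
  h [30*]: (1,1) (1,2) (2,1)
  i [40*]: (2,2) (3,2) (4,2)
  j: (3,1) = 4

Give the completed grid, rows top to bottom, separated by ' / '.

J is a freebie; hence (3,1) = 4.
The 3 cells of cage f must have product 48, leaving (4,3) = 4.
Cage f needs product 48; hence (4,4) = 3.
Cage f has product 48; hence (5,4) = 4.
Cage b has product 20; hence (1,5) = 4.
Cage i needs product 40; hence (2,2) = 4.
Cage c needs product 12; hence (2,3) = 2.
Column 5 now contains 4; hence (2,5) = 3.
Cage c has product 12, so (3,3) = 3.
Cage c has product 12, leaving (3,4) = 2.
3 is placed in row 4, which forces (4,1) = 1.
Cage a needs two cells with product 3, which forces (5,1) = 3.
The 3 cells of cage h must have product 30, leaving (1,1) = 2.
Cage h needs product 30, leaving (1,2) = 3.
3 is placed in row 2; hence (2,1) = 5.
5 is placed in row 2; hence (2,4) = 1.
Row 3 already has 2, so (3,2) = 5.
Row 3 now contains 5, which forces (3,5) = 1.
Cage i needs product 40, which forces (4,2) = 2.
2 is placed in row 4; hence (4,5) = 5.
Column 2 already has 5; hence (5,2) = 1.
Row 5 now contains 1, leaving (5,3) = 5.
Column 5 already has 5, leaving (5,5) = 2.
5 is placed in column 3, so (1,3) = 1.
Column 4 now contains 1, leaving (1,4) = 5.

2 3 1 5 4 / 5 4 2 1 3 / 4 5 3 2 1 / 1 2 4 3 5 / 3 1 5 4 2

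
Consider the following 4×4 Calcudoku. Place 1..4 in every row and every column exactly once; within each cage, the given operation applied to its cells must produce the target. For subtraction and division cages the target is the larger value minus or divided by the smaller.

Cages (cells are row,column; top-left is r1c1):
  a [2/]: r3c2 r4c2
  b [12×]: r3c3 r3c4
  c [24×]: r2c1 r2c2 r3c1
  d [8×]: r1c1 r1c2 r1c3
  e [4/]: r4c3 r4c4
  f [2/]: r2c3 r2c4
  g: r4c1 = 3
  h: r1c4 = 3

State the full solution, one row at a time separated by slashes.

1 4 2 3 / 4 3 1 2 / 2 1 3 4 / 3 2 4 1

Cage h is a single given cell; hence r1c4 = 3.
Column 4 now contains 3, so r3c4 = 4.
G is a freebie, leaving r4c1 = 3.
Column 4 now contains 4, leaving r4c4 = 1.
The 3 cells of cage c must have product 24, so r2c1 = 4.
The 3 cells of cage c must have product 24, leaving r2c2 = 3.
Row 2 already has 4; hence r2c3 = 1.
Column 4 already has 1; hence r2c4 = 2.
3 is placed in column 1; hence r3c1 = 2.
Row 3 already has 2, so r3c2 = 1.
4 is placed in row 3, which forces r3c3 = 3.
Row 4 now contains 1, which forces r4c3 = 4.
Column 1 now contains 2, which forces r1c1 = 1.
Cage d has product 8; hence r1c2 = 4.
4 is placed in column 3, which forces r1c3 = 2.
Row 4 now contains 4, which forces r4c2 = 2.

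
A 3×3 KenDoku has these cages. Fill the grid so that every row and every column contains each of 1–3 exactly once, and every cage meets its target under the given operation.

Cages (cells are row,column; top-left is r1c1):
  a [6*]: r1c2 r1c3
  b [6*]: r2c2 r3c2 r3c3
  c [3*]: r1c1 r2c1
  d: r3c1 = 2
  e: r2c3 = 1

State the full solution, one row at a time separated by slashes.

1 3 2 / 3 2 1 / 2 1 3

Cage e is a single given cell, leaving r2c3 = 1.
D is a freebie, leaving r3c1 = 2.
Row 3 already has 2, which forces r3c3 = 3.
The two cells of cage c must have product 3, leaving r1c1 = 1.
The two cells of cage a must have product 6; hence r1c2 = 3.
Column 3 now contains 3, which forces r1c3 = 2.
Row 2 now contains 1; hence r2c1 = 3.
Cage b has product 6, so r2c2 = 2.
Row 3 now contains 3, leaving r3c2 = 1.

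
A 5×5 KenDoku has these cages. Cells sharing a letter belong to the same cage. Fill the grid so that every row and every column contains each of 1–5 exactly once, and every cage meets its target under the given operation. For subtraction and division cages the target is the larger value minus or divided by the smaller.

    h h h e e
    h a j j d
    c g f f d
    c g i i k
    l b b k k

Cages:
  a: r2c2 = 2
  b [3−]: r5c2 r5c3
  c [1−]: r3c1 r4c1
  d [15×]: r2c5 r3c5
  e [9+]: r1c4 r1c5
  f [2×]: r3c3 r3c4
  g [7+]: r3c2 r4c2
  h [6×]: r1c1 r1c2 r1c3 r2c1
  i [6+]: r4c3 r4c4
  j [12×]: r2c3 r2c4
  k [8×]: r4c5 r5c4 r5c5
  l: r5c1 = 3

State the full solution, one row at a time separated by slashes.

Cage h needs product 6; hence r2c1 = 1.
A is a freebie, so r2c2 = 2.
L is a freebie, so r5c1 = 3.
Column 1 already has 3; hence r1c1 = 2.
Row 2 needs a 5, and only r2c5 is open for it.
Cage e needs two cells with sum 9; hence r1c4 = 5.
Column 5 already has 5, which forces r1c5 = 4.
Column 5 already has 5; hence r3c5 = 3.
3 is placed in row 3, so r3c2 = 4.
Cage g's pair has sum 7; hence r4c2 = 3.
Cage k has product 8; hence r5c4 = 4.
3 is placed in column 2; hence r1c2 = 1.
Cage h needs product 6, which forces r1c3 = 3.
Cage j's pair has product 12, which forces r2c3 = 4.
4 is placed in column 4; hence r2c4 = 3.
4 is placed in row 3, which forces r3c1 = 5.
Cage c needs two cells with difference 1, so r4c1 = 4.
Column 3 now contains 4, leaving r4c3 = 5.
Cage b's pair has difference 3; hence r5c2 = 5.
Cage b needs two cells with difference 3, leaving r5c3 = 2.
2 is placed in row 5, so r5c5 = 1.
Column 3 already has 2, so r3c3 = 1.
Cage f's pair has product 2, so r3c4 = 2.
Cage i needs two cells with sum 6; hence r4c4 = 1.
1 is placed in column 5, so r4c5 = 2.

2 1 3 5 4 / 1 2 4 3 5 / 5 4 1 2 3 / 4 3 5 1 2 / 3 5 2 4 1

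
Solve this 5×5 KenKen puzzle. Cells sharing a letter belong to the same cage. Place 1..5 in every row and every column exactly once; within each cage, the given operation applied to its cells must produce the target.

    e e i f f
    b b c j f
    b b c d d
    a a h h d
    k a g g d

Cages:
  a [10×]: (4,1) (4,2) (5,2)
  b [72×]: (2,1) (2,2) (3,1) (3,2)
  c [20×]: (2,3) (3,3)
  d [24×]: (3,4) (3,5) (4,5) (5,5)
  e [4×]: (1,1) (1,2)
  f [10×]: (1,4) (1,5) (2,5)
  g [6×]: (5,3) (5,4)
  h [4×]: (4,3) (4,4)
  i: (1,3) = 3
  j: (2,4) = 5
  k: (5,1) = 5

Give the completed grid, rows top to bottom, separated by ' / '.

Cage i is given; hence (1,3) = 3.
J is a freebie, which forces (2,4) = 5.
K is a freebie, so (5,1) = 5.
Column 3 already has 3, leaving (5,3) = 2.
Row 5 already has 2, so (5,4) = 3.
The 3 cells of cage f must have product 10, so (1,5) = 5.
Row 2 now contains 5, so (2,3) = 4.
Cage c's pair has product 20, so (3,3) = 5.
Cage a needs product 10, leaving (4,1) = 2.
The 3 cells of cage a must have product 10, which forces (4,2) = 5.
Column 3 already has 4, leaving (4,3) = 1.
Row 4 now contains 1, which forces (4,4) = 4.
Row 4 now contains 4, which forces (4,5) = 3.
Row 5 already has 2; hence (5,2) = 1.
Row 5 already has 1; hence (5,5) = 4.
The two cells of cage e must have product 4; hence (1,1) = 1.
1 is placed in column 2, leaving (1,2) = 4.
Row 1 now contains 1, which forces (1,4) = 2.
Column 1 already has 2; hence (2,1) = 3.
Cage b has product 72; hence (2,2) = 2.
Row 2 now contains 2, which forces (2,5) = 1.
Cage b has product 72, which forces (3,1) = 4.
Cage b needs product 72, which forces (3,2) = 3.
2 is placed in column 4; hence (3,4) = 1.
1 is placed in column 5, leaving (3,5) = 2.

1 4 3 2 5 / 3 2 4 5 1 / 4 3 5 1 2 / 2 5 1 4 3 / 5 1 2 3 4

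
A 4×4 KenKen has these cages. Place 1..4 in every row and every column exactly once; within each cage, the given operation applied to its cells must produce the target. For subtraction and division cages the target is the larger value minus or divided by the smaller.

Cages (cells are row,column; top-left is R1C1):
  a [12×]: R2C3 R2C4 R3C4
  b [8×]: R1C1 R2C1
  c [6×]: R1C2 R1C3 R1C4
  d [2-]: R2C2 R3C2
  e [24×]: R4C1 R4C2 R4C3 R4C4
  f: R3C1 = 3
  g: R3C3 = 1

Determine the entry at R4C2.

F is a freebie, which forces R3C1 = 3.
Cage g is a single given cell, leaving R3C3 = 1.
In row 1, 4 can only go at R1C1, so R1C1 = 4.
Column 1 already has 4; hence R2C1 = 2.
2 is placed in row 2, leaving R2C2 = 4.
2 is placed in row 2, so R2C3 = 3.
Row 2 now contains 3, so R2C4 = 1.
Column 2 already has 4; hence R3C2 = 2.
Row 3 already has 2, so R3C4 = 4.
Column 1 now contains 2, which forces R4C1 = 1.
1 is placed in row 4; hence R4C2 = 3.
Row 4 already has 3; hence R4C4 = 2.
Column 2 already has 3, so R1C2 = 1.
3 is placed in column 3, which forces R1C3 = 2.
Column 4 already has 2, leaving R1C4 = 3.
Row 4 now contains 2, leaving R4C3 = 4.
Completed grid: 4 1 2 3 / 2 4 3 1 / 3 2 1 4 / 1 3 4 2.

3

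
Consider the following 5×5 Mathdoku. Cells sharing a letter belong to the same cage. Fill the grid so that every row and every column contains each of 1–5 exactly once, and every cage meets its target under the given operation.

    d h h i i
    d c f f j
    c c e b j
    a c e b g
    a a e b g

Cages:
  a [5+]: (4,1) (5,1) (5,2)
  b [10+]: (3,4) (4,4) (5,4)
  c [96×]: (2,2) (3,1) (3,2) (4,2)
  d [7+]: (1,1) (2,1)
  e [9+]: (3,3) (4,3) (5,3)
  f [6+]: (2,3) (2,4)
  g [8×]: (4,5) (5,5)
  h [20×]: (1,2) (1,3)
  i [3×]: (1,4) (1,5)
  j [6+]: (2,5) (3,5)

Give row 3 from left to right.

4 2 1 3 5

Cage c has product 96, leaving (3,1) = 4.
Row 1 needs a 2, and only (1,1) is open for it.
2 is placed in column 1, leaving (2,1) = 5.
2 is placed in column 1, leaving (4,1) = 1.
The 3 cells of cage a must have sum 5, leaving (5,1) = 3.
The 3 cells of cage a must have sum 5, leaving (5,2) = 1.
The only place for 1 in row 2 is (2,5).
Cage i needs two cells with product 3, leaving (1,4) = 1.
Column 5 now contains 1, leaving (1,5) = 3.
The two cells of cage j must have sum 6; hence (3,5) = 5.
Row 2 needs a 3, and only (2,2) is open for it.
3 is placed in column 2, which forces (3,2) = 2.
Row 3 already has 2, so (3,4) = 3.
The 4 cells of cage c must have product 96, leaving (4,2) = 4.
Row 4 now contains 4, leaving (4,5) = 2.
Column 5 already has 2, which forces (5,5) = 4.
4 is placed in column 2, so (1,2) = 5.
Cage h needs two cells with product 20; hence (1,3) = 4.
4 is placed in column 3, which forces (2,3) = 2.
2 is placed in row 2; hence (2,4) = 4.
Row 3 now contains 3, which forces (3,3) = 1.
Row 4 now contains 2, which forces (4,3) = 3.
Row 4 now contains 2, which forces (4,4) = 5.
Cage e has sum 9, leaving (5,3) = 5.
Cage b has sum 10, so (5,4) = 2.
Completed grid: 2 5 4 1 3 / 5 3 2 4 1 / 4 2 1 3 5 / 1 4 3 5 2 / 3 1 5 2 4.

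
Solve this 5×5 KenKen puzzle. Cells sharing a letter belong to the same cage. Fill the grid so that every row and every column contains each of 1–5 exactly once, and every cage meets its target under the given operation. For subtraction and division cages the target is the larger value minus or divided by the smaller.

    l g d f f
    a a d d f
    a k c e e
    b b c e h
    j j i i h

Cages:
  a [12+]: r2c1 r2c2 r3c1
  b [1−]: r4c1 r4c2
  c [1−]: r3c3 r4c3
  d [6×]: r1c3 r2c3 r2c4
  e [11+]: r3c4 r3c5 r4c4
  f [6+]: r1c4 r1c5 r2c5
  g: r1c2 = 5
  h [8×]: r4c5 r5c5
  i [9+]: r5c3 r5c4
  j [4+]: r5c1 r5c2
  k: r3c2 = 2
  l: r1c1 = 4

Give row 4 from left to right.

2 1 3 5 4

L is a freebie, leaving r1c1 = 4.
Cage g is given; hence r1c2 = 5.
K is a freebie, which forces r3c2 = 2.
Cage a needs sum 12, leaving r2c2 = 4.
Cage b needs two cells with difference 1, which forces r4c1 = 2.
Row 4 already has 2, leaving r4c5 = 4.
Column 5 already has 4, leaving r5c5 = 2.
Cage f has sum 6, which forces r1c4 = 2.
The two cells of cage c must have difference 1, leaving r3c3 = 4.
4 is placed in column 3, so r5c3 = 5.
Row 5 already has 5, so r5c4 = 4.
The 3 cells of cage d must have product 6, leaving r2c3 = 2.
5 is placed in column 3; hence r4c3 = 3.
Row 4 now contains 3; hence r4c4 = 5.
Column 3 already has 3, so r1c3 = 1.
Row 1 now contains 1; hence r1c5 = 3.
Cage d has product 6, which forces r2c4 = 3.
3 is placed in column 5, which forces r2c5 = 1.
Column 4 already has 5, leaving r3c4 = 1.
Cage e needs sum 11, so r3c5 = 5.
Row 4 now contains 3, so r4c2 = 1.
Column 2 now contains 1, leaving r5c2 = 3.
3 is placed in row 2, so r2c1 = 5.
5 is placed in row 3; hence r3c1 = 3.
3 is placed in row 5, leaving r5c1 = 1.
Filled in: 4 5 1 2 3 / 5 4 2 3 1 / 3 2 4 1 5 / 2 1 3 5 4 / 1 3 5 4 2.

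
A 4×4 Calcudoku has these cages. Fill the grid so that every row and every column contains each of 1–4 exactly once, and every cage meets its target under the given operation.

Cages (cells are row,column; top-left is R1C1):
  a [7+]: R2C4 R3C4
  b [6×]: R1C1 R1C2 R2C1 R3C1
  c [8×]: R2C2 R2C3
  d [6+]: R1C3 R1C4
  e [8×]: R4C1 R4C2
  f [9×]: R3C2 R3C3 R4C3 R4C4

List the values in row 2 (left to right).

Cage b needs product 6, so R1C2 = 1.
Column 2 already has 1; hence R3C2 = 3.
Row 3 now contains 3, so R3C3 = 1.
Row 3 now contains 3; hence R3C4 = 4.
1 is placed in column 3, leaving R4C3 = 3.
3 is placed in row 4, so R4C4 = 1.
Cage b has product 6, so R1C1 = 3.
Cage d's pair has sum 6, so R1C3 = 4.
Column 4 already has 4, which forces R1C4 = 2.
Cage b needs product 6, which forces R2C1 = 1.
4 is placed in column 3, so R2C3 = 2.
Column 4 already has 4, leaving R2C4 = 3.
1 is placed in row 3, so R3C1 = 2.
2 is placed in column 1; hence R4C1 = 4.
4 is placed in row 4; hence R4C2 = 2.
Row 2 now contains 2, which forces R2C2 = 4.
Completed grid: 3 1 4 2 / 1 4 2 3 / 2 3 1 4 / 4 2 3 1.

1 4 2 3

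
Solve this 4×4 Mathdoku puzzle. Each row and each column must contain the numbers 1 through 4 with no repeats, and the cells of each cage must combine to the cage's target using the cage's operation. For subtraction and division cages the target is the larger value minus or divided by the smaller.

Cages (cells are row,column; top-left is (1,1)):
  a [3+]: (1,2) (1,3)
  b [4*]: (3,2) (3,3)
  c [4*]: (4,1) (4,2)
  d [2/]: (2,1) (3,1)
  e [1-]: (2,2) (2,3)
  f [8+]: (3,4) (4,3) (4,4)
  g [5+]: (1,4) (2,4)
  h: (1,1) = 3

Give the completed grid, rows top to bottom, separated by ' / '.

Cage h is given, which forces (1,1) = 3.
In row 1, 4 can only go at (1,4), so (1,4) = 4.
The two cells of cage g must have sum 5, leaving (2,4) = 1.
Column 4 now contains 1; hence (3,4) = 3.
3 is placed in column 4, so (4,4) = 2.
Cage f has sum 8, leaving (4,3) = 3.
The two cells of cage e must have difference 1; hence (2,2) = 3.
Row 3 needs a 2, and only (3,1) is open for it.
Column 1 now contains 2, which forces (2,1) = 4.
Row 2 already has 4; hence (2,3) = 2.
4 is placed in column 1, so (4,1) = 1.
Row 4 already has 1, so (4,2) = 4.
Cage a's pair has sum 3; hence (1,2) = 2.
2 is placed in column 3, which forces (1,3) = 1.
Column 2 now contains 4, leaving (3,2) = 1.
The two cells of cage b must have product 4, so (3,3) = 4.

3 2 1 4 / 4 3 2 1 / 2 1 4 3 / 1 4 3 2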